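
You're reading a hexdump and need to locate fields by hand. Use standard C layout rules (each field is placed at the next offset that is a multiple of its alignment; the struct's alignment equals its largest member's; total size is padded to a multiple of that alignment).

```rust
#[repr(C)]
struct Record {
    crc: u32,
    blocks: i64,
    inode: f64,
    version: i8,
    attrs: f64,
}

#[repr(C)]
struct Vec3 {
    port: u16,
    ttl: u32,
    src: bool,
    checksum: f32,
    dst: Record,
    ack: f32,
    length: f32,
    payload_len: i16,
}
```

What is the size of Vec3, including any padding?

Record: crc at 0 (size 4, align 4) → ends 4; pad 4 to align 8 for blocks; blocks at 8 (size 8, align 8) → ends 16; inode at 16 (size 8, align 8) → ends 24; version at 24 (size 1, align 1) → ends 25; pad 7 to align 8 for attrs; attrs at 32 (size 8, align 8) → ends 40; total 40 bytes, alignment 8
port at 0 (size 2, align 2) → ends 2
pad 2 to align 4 for ttl
ttl at 4 (size 4, align 4) → ends 8
src at 8 (size 1, align 1) → ends 9
pad 3 to align 4 for checksum
checksum at 12 (size 4, align 4) → ends 16
dst at 16 (size 40, align 8) → ends 56
ack at 56 (size 4, align 4) → ends 60
length at 60 (size 4, align 4) → ends 64
payload_len at 64 (size 2, align 2) → ends 66
tail pad 6 to reach multiple of 8
total 72 bytes, alignment 8

72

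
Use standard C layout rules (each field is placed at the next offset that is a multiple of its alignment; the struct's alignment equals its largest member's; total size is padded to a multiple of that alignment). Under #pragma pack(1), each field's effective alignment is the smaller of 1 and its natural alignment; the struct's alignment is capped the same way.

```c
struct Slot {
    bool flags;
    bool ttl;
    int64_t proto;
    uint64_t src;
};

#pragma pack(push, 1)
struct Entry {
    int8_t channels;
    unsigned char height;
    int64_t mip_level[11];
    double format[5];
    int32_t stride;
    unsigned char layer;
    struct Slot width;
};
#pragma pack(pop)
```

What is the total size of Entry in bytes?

159 bytes

Slot: flags at 0 (size 1, align 1) → ends 1; ttl at 1 (size 1, align 1) → ends 2; pad 6 to align 8 for proto; proto at 8 (size 8, align 8) → ends 16; src at 16 (size 8, align 8) → ends 24; total 24 bytes, alignment 8
channels at 0 (size 1, align 1) → ends 1
height at 1 (size 1, align 1) → ends 2
mip_level at 2 (size 88, align 1) → ends 90
format at 90 (size 40, align 1) → ends 130
stride at 130 (size 4, align 1) → ends 134
layer at 134 (size 1, align 1) → ends 135
width at 135 (size 24, align 1) → ends 159
total 159 bytes, alignment 1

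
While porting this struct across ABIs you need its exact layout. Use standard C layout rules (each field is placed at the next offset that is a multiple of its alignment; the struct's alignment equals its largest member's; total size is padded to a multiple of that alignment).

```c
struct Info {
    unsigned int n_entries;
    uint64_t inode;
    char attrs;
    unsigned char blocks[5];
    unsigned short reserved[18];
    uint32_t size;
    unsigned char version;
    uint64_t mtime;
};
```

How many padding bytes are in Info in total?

13

0..4  n_entries  (4B, 4-aligned)
4..8  -- padding (4B)
8..16  inode  (8B, 8-aligned)
16..17  attrs  (1B, 1-aligned)
17..22  blocks  (5B, 1-aligned)
22..58  reserved  (36B, 2-aligned)
58..60  -- padding (2B)
60..64  size  (4B, 4-aligned)
64..65  version  (1B, 1-aligned)
65..72  -- padding (7B)
72..80  mtime  (8B, 8-aligned)
sizeof = 80, alignof = 8
data bytes 67, size 80 → padding 13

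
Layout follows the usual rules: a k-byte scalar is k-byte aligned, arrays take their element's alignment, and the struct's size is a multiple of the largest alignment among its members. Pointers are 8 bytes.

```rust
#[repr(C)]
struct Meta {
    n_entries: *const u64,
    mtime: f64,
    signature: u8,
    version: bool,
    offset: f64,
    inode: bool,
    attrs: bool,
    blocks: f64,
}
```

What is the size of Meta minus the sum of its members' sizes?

12

@0: n_entries [8B, align 8] → 8
@8: mtime [8B, align 8] → 16
@16: signature [1B, align 1] → 17
@17: version [1B, align 1] → 18
+6 pad (align 8)
@24: offset [8B, align 8] → 32
@32: inode [1B, align 1] → 33
@33: attrs [1B, align 1] → 34
+6 pad (align 8)
@40: blocks [8B, align 8] → 48
size 48, align 8
data bytes 36, size 48 → padding 12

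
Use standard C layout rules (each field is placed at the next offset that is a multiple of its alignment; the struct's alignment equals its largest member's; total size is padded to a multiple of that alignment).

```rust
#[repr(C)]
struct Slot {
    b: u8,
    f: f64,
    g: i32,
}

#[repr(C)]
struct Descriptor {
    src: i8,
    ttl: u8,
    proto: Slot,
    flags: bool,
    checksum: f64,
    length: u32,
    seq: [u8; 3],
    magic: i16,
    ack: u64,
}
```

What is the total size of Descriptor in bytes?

Slot: b at 0 (size 1, align 1) → ends 1; pad 7 to align 8 for f; f at 8 (size 8, align 8) → ends 16; g at 16 (size 4, align 4) → ends 20; tail pad 4 to reach multiple of 8; total 24 bytes, alignment 8
src at 0 (size 1, align 1) → ends 1
ttl at 1 (size 1, align 1) → ends 2
pad 6 to align 8 for proto
proto at 8 (size 24, align 8) → ends 32
flags at 32 (size 1, align 1) → ends 33
pad 7 to align 8 for checksum
checksum at 40 (size 8, align 8) → ends 48
length at 48 (size 4, align 4) → ends 52
seq at 52 (size 3, align 1) → ends 55
pad 1 to align 2 for magic
magic at 56 (size 2, align 2) → ends 58
pad 6 to align 8 for ack
ack at 64 (size 8, align 8) → ends 72
total 72 bytes, alignment 8

72 bytes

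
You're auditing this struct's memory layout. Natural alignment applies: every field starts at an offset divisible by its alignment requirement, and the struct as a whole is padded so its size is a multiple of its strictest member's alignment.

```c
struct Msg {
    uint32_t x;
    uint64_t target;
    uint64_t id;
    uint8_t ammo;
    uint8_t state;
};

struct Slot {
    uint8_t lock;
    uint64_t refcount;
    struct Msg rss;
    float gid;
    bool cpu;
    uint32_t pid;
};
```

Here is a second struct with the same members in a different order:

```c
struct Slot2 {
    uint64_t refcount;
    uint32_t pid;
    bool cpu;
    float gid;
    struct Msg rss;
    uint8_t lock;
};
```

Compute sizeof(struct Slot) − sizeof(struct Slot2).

0

Msg: @0: x [4B, align 4] → 4; +4 pad (align 8); @8: target [8B, align 8] → 16; @16: id [8B, align 8] → 24; @24: ammo [1B, align 1] → 25; @25: state [1B, align 1] → 26; +6 tail pad (align 8); size 32, align 8
@0: lock [1B, align 1] → 1
+7 pad (align 8)
@8: refcount [8B, align 8] → 16
@16: rss [32B, align 8] → 48
@48: gid [4B, align 4] → 52
@52: cpu [1B, align 1] → 53
+3 pad (align 4)
@56: pid [4B, align 4] → 60
+4 tail pad (align 8)
size 64, align 8
— Slot2 —
@0: refcount [8B, align 8] → 8
@8: pid [4B, align 4] → 12
@12: cpu [1B, align 1] → 13
+3 pad (align 4)
@16: gid [4B, align 4] → 20
+4 pad (align 8)
@24: rss [32B, align 8] → 56
@56: lock [1B, align 1] → 57
+7 tail pad (align 8)
size 64, align 8
64 − 64 = 0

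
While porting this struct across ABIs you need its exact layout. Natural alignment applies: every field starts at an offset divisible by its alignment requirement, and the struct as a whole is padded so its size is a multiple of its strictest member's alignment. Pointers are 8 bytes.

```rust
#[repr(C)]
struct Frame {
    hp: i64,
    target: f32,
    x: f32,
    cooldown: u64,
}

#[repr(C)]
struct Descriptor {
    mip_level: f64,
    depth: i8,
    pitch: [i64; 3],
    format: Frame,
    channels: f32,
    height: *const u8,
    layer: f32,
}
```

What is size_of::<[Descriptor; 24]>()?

Frame: hp at 0 (size 8, align 8) → ends 8; target at 8 (size 4, align 4) → ends 12; x at 12 (size 4, align 4) → ends 16; cooldown at 16 (size 8, align 8) → ends 24; total 24 bytes, alignment 8
mip_level at 0 (size 8, align 8) → ends 8
depth at 8 (size 1, align 1) → ends 9
pad 7 to align 8 for pitch
pitch at 16 (size 24, align 8) → ends 40
format at 40 (size 24, align 8) → ends 64
channels at 64 (size 4, align 4) → ends 68
pad 4 to align 8 for height
height at 72 (size 8, align 8) → ends 80
layer at 80 (size 4, align 4) → ends 84
tail pad 4 to reach multiple of 8
total 88 bytes, alignment 8
array of 24: 24 × 88 = 2112

2112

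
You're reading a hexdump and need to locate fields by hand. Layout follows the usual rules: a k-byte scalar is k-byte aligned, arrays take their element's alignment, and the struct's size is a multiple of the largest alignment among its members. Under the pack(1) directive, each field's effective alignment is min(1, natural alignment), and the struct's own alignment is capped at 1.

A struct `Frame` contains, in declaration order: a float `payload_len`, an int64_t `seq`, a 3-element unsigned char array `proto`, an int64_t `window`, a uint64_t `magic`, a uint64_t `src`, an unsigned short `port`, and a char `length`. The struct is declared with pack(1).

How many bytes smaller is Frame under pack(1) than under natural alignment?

14

natural layout:
  @0: payload_len [4B, align 4] → 4
  +4 pad (align 8)
  @8: seq [8B, align 8] → 16
  @16: proto [3B, align 1] → 19
  +5 pad (align 8)
  @24: window [8B, align 8] → 32
  @32: magic [8B, align 8] → 40
  @40: src [8B, align 8] → 48
  @48: port [2B, align 2] → 50
  @50: length [1B, align 1] → 51
  +5 tail pad (align 8)
  size 56, align 8
packed(1) layout:
  @0: payload_len [4B, align 1] → 4
  @4: seq [8B, align 1] → 12
  @12: proto [3B, align 1] → 15
  @15: window [8B, align 1] → 23
  @23: magic [8B, align 1] → 31
  @31: src [8B, align 1] → 39
  @39: port [2B, align 1] → 41
  @41: length [1B, align 1] → 42
  size 42, align 1
56 − 42 = 14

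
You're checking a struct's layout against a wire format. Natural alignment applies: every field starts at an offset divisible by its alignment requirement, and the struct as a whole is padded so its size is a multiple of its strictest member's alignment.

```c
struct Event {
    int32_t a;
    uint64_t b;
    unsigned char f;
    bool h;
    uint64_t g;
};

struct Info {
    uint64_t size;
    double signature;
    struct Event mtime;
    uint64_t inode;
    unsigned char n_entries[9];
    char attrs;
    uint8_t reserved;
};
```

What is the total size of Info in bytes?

72 bytes

Event: a at 0 (size 4, align 4) → ends 4; pad 4 to align 8 for b; b at 8 (size 8, align 8) → ends 16; f at 16 (size 1, align 1) → ends 17; h at 17 (size 1, align 1) → ends 18; pad 6 to align 8 for g; g at 24 (size 8, align 8) → ends 32; total 32 bytes, alignment 8
size at 0 (size 8, align 8) → ends 8
signature at 8 (size 8, align 8) → ends 16
mtime at 16 (size 32, align 8) → ends 48
inode at 48 (size 8, align 8) → ends 56
n_entries at 56 (size 9, align 1) → ends 65
attrs at 65 (size 1, align 1) → ends 66
reserved at 66 (size 1, align 1) → ends 67
tail pad 5 to reach multiple of 8
total 72 bytes, alignment 8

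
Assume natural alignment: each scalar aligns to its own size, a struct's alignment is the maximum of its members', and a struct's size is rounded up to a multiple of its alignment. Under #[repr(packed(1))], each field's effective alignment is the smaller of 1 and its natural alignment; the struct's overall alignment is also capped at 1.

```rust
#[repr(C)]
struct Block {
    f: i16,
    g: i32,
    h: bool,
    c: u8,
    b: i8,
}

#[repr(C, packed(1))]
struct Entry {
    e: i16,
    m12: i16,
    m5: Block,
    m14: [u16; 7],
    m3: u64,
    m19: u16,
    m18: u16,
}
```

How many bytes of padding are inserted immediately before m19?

Block: 0..2  f  (2B, 2-aligned); 2..4  -- padding (2B); 4..8  g  (4B, 4-aligned); 8..9  h  (1B, 1-aligned); 9..10  c  (1B, 1-aligned); 10..11  b  (1B, 1-aligned); 11..12  -- tail padding (1B); sizeof = 12, alignof = 4
0..2  e  (2B, 1-aligned)
2..4  m12  (2B, 1-aligned)
4..16  m5  (12B, 1-aligned)
16..30  m14  (14B, 1-aligned)
30..38  m3  (8B, 1-aligned)
38..40  m19  (2B, 1-aligned)

0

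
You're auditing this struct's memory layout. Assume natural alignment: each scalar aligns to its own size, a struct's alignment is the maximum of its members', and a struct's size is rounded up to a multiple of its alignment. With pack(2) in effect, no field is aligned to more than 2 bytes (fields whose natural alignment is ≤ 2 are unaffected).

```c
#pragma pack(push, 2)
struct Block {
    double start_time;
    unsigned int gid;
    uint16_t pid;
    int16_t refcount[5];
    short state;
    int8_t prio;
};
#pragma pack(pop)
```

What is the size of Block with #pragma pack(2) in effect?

@0: start_time [8B, align 2] → 8
@8: gid [4B, align 2] → 12
@12: pid [2B, align 2] → 14
@14: refcount [10B, align 2] → 24
@24: state [2B, align 2] → 26
@26: prio [1B, align 1] → 27
+1 tail pad (align 2)
size 28, align 2

28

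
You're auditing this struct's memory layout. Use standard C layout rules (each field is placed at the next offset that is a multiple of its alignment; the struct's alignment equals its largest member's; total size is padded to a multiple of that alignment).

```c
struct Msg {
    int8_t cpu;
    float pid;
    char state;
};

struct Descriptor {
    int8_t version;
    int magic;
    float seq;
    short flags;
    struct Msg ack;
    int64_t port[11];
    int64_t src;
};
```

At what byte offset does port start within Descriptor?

Msg: @0: cpu [1B, align 1] → 1; +3 pad (align 4); @4: pid [4B, align 4] → 8; @8: state [1B, align 1] → 9; +3 tail pad (align 4); size 12, align 4
@0: version [1B, align 1] → 1
+3 pad (align 4)
@4: magic [4B, align 4] → 8
@8: seq [4B, align 4] → 12
@12: flags [2B, align 2] → 14
+2 pad (align 4)
@16: ack [12B, align 4] → 28
+4 pad (align 8)
@32: port [88B, align 8] → 120

32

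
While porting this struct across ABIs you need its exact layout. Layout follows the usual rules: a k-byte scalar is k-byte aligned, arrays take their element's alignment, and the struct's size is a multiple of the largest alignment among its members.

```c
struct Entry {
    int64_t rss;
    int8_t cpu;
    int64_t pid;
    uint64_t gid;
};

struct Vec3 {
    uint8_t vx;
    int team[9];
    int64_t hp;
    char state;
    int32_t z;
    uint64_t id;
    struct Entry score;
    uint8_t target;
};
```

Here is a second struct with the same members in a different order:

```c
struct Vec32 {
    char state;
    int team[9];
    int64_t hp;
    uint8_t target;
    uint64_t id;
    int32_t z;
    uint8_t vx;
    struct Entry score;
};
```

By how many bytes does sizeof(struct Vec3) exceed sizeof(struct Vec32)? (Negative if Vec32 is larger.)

0

Entry: rss at 0 (size 8, align 8) → ends 8; cpu at 8 (size 1, align 1) → ends 9; pad 7 to align 8 for pid; pid at 16 (size 8, align 8) → ends 24; gid at 24 (size 8, align 8) → ends 32; total 32 bytes, alignment 8
vx at 0 (size 1, align 1) → ends 1
pad 3 to align 4 for team
team at 4 (size 36, align 4) → ends 40
hp at 40 (size 8, align 8) → ends 48
state at 48 (size 1, align 1) → ends 49
pad 3 to align 4 for z
z at 52 (size 4, align 4) → ends 56
id at 56 (size 8, align 8) → ends 64
score at 64 (size 32, align 8) → ends 96
target at 96 (size 1, align 1) → ends 97
tail pad 7 to reach multiple of 8
total 104 bytes, alignment 8
— Vec32 —
state at 0 (size 1, align 1) → ends 1
pad 3 to align 4 for team
team at 4 (size 36, align 4) → ends 40
hp at 40 (size 8, align 8) → ends 48
target at 48 (size 1, align 1) → ends 49
pad 7 to align 8 for id
id at 56 (size 8, align 8) → ends 64
z at 64 (size 4, align 4) → ends 68
vx at 68 (size 1, align 1) → ends 69
pad 3 to align 8 for score
score at 72 (size 32, align 8) → ends 104
total 104 bytes, alignment 8
104 − 104 = 0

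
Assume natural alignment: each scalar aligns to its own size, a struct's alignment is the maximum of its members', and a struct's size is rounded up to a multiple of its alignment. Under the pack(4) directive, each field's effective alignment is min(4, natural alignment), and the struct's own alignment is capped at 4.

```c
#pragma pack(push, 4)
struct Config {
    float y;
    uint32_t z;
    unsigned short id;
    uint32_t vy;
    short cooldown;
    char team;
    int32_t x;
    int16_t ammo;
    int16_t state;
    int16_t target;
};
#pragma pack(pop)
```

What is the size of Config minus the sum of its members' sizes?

0..4  y  (4B, 4-aligned)
4..8  z  (4B, 4-aligned)
8..10  id  (2B, 2-aligned)
10..12  -- padding (2B)
12..16  vy  (4B, 4-aligned)
16..18  cooldown  (2B, 2-aligned)
18..19  team  (1B, 1-aligned)
19..20  -- padding (1B)
20..24  x  (4B, 4-aligned)
24..26  ammo  (2B, 2-aligned)
26..28  state  (2B, 2-aligned)
28..30  target  (2B, 2-aligned)
30..32  -- tail padding (2B)
sizeof = 32, alignof = 4
data bytes 27, size 32 → padding 5

5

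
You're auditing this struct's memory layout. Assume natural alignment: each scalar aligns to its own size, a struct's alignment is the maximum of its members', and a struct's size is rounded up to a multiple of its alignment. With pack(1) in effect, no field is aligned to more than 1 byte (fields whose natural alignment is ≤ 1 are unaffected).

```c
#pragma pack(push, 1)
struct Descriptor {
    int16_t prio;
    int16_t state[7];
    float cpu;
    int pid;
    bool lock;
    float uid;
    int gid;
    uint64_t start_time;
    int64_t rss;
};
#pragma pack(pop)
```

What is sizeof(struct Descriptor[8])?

392

@0: prio [2B, align 1] → 2
@2: state [14B, align 1] → 16
@16: cpu [4B, align 1] → 20
@20: pid [4B, align 1] → 24
@24: lock [1B, align 1] → 25
@25: uid [4B, align 1] → 29
@29: gid [4B, align 1] → 33
@33: start_time [8B, align 1] → 41
@41: rss [8B, align 1] → 49
size 49, align 1
array of 8: 8 × 49 = 392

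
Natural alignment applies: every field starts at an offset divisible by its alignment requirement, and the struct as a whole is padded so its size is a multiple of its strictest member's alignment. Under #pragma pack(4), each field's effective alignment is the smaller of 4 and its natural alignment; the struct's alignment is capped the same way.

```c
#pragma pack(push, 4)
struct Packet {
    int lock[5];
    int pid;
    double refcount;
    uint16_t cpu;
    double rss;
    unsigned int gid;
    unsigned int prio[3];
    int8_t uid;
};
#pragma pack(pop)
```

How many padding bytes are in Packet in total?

@0: lock [20B, align 4] → 20
@20: pid [4B, align 4] → 24
@24: refcount [8B, align 4] → 32
@32: cpu [2B, align 2] → 34
+2 pad (align 4)
@36: rss [8B, align 4] → 44
@44: gid [4B, align 4] → 48
@48: prio [12B, align 4] → 60
@60: uid [1B, align 1] → 61
+3 tail pad (align 4)
size 64, align 4
data bytes 59, size 64 → padding 5

5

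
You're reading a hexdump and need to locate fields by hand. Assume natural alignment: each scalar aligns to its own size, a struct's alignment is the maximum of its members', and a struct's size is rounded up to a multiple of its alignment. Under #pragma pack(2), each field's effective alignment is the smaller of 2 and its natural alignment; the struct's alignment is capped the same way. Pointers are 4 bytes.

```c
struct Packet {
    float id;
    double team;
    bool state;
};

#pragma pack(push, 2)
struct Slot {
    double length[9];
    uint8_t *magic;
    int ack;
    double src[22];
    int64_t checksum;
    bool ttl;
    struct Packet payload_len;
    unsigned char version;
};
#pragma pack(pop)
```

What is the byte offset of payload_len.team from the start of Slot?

Packet: @0: id [4B, align 4] → 4; +4 pad (align 8); @8: team [8B, align 8] → 16; @16: state [1B, align 1] → 17; +7 tail pad (align 8); size 24, align 8
@0: length [72B, align 2] → 72
@72: magic [4B, align 2] → 76
@76: ack [4B, align 2] → 80
@80: src [176B, align 2] → 256
@256: checksum [8B, align 2] → 264
@264: ttl [1B, align 1] → 265
+1 pad (align 2)
@266: payload_len [24B, align 2] → 290
within Packet: team at 8
266 + 8 = 274

274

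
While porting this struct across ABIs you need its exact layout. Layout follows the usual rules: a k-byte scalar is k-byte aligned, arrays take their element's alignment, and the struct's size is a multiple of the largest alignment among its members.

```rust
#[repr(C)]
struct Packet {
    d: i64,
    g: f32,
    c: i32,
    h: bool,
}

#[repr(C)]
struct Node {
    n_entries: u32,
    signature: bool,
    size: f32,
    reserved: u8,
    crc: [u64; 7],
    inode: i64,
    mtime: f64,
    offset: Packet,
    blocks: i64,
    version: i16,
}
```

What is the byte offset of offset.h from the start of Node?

104

Packet: d at 0 (size 8, align 8) → ends 8; g at 8 (size 4, align 4) → ends 12; c at 12 (size 4, align 4) → ends 16; h at 16 (size 1, align 1) → ends 17; tail pad 7 to reach multiple of 8; total 24 bytes, alignment 8
n_entries at 0 (size 4, align 4) → ends 4
signature at 4 (size 1, align 1) → ends 5
pad 3 to align 4 for size
size at 8 (size 4, align 4) → ends 12
reserved at 12 (size 1, align 1) → ends 13
pad 3 to align 8 for crc
crc at 16 (size 56, align 8) → ends 72
inode at 72 (size 8, align 8) → ends 80
mtime at 80 (size 8, align 8) → ends 88
offset at 88 (size 24, align 8) → ends 112
within Packet: h at 16
88 + 16 = 104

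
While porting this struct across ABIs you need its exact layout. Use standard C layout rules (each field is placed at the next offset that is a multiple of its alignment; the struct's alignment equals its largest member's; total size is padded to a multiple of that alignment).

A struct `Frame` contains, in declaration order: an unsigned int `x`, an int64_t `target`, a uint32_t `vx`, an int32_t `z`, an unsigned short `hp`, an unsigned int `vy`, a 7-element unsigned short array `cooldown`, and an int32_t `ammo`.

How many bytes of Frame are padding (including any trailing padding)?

x at 0 (size 4, align 4) → ends 4
pad 4 to align 8 for target
target at 8 (size 8, align 8) → ends 16
vx at 16 (size 4, align 4) → ends 20
z at 20 (size 4, align 4) → ends 24
hp at 24 (size 2, align 2) → ends 26
pad 2 to align 4 for vy
vy at 28 (size 4, align 4) → ends 32
cooldown at 32 (size 14, align 2) → ends 46
pad 2 to align 4 for ammo
ammo at 48 (size 4, align 4) → ends 52
tail pad 4 to reach multiple of 8
total 56 bytes, alignment 8
data bytes 44, size 56 → padding 12

12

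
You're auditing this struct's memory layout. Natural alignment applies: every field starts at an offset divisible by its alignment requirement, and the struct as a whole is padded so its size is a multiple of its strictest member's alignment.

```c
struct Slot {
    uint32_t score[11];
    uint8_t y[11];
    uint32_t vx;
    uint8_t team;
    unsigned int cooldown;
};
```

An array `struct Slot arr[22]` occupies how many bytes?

1496

@0: score [44B, align 4] → 44
@44: y [11B, align 1] → 55
+1 pad (align 4)
@56: vx [4B, align 4] → 60
@60: team [1B, align 1] → 61
+3 pad (align 4)
@64: cooldown [4B, align 4] → 68
size 68, align 4
array of 22: 22 × 68 = 1496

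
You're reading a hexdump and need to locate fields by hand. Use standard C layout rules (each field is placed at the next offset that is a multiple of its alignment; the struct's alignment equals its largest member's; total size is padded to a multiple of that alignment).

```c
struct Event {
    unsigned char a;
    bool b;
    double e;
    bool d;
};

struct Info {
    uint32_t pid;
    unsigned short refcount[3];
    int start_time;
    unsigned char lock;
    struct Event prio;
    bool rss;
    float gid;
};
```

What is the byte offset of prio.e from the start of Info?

Event: a at 0 (size 1, align 1) → ends 1; b at 1 (size 1, align 1) → ends 2; pad 6 to align 8 for e; e at 8 (size 8, align 8) → ends 16; d at 16 (size 1, align 1) → ends 17; tail pad 7 to reach multiple of 8; total 24 bytes, alignment 8
pid at 0 (size 4, align 4) → ends 4
refcount at 4 (size 6, align 2) → ends 10
pad 2 to align 4 for start_time
start_time at 12 (size 4, align 4) → ends 16
lock at 16 (size 1, align 1) → ends 17
pad 7 to align 8 for prio
prio at 24 (size 24, align 8) → ends 48
within Event: e at 8
24 + 8 = 32

32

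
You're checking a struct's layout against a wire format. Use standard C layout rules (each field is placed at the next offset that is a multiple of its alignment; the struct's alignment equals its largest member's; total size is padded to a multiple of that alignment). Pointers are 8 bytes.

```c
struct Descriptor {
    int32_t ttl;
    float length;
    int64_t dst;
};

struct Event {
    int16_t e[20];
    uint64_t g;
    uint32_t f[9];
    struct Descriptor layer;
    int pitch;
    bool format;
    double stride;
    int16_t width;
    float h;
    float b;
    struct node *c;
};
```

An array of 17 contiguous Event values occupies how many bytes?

2448

Descriptor: @0: ttl [4B, align 4] → 4; @4: length [4B, align 4] → 8; @8: dst [8B, align 8] → 16; size 16, align 8
@0: e [40B, align 2] → 40
@40: g [8B, align 8] → 48
@48: f [36B, align 4] → 84
+4 pad (align 8)
@88: layer [16B, align 8] → 104
@104: pitch [4B, align 4] → 108
@108: format [1B, align 1] → 109
+3 pad (align 8)
@112: stride [8B, align 8] → 120
@120: width [2B, align 2] → 122
+2 pad (align 4)
@124: h [4B, align 4] → 128
@128: b [4B, align 4] → 132
+4 pad (align 8)
@136: c [8B, align 8] → 144
size 144, align 8
array of 17: 17 × 144 = 2448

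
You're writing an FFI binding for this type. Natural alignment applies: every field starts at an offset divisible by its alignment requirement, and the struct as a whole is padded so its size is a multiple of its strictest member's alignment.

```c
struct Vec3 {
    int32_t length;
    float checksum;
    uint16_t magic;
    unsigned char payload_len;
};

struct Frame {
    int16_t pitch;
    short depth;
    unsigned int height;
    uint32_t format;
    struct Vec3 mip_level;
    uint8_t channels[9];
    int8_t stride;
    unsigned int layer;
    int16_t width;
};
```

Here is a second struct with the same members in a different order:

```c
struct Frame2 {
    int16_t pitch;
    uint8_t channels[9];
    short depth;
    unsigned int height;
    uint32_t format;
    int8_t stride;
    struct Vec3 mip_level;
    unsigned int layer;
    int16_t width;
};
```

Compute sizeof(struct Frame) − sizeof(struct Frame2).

Vec3: length at 0 (size 4, align 4) → ends 4; checksum at 4 (size 4, align 4) → ends 8; magic at 8 (size 2, align 2) → ends 10; payload_len at 10 (size 1, align 1) → ends 11; tail pad 1 to reach multiple of 4; total 12 bytes, alignment 4
pitch at 0 (size 2, align 2) → ends 2
depth at 2 (size 2, align 2) → ends 4
height at 4 (size 4, align 4) → ends 8
format at 8 (size 4, align 4) → ends 12
mip_level at 12 (size 12, align 4) → ends 24
channels at 24 (size 9, align 1) → ends 33
stride at 33 (size 1, align 1) → ends 34
pad 2 to align 4 for layer
layer at 36 (size 4, align 4) → ends 40
width at 40 (size 2, align 2) → ends 42
tail pad 2 to reach multiple of 4
total 44 bytes, alignment 4
— Frame2 —
pitch at 0 (size 2, align 2) → ends 2
channels at 2 (size 9, align 1) → ends 11
pad 1 to align 2 for depth
depth at 12 (size 2, align 2) → ends 14
pad 2 to align 4 for height
height at 16 (size 4, align 4) → ends 20
format at 20 (size 4, align 4) → ends 24
stride at 24 (size 1, align 1) → ends 25
pad 3 to align 4 for mip_level
mip_level at 28 (size 12, align 4) → ends 40
layer at 40 (size 4, align 4) → ends 44
width at 44 (size 2, align 2) → ends 46
tail pad 2 to reach multiple of 4
total 48 bytes, alignment 4
44 − 48 = -4

-4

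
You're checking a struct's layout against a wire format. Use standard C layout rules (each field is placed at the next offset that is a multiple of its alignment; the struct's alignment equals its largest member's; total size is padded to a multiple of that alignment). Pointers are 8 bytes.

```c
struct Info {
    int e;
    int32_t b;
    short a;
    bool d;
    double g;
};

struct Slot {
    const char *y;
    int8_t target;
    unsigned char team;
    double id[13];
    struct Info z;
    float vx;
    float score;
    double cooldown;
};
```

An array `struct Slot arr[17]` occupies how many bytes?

Info: @0: e [4B, align 4] → 4; @4: b [4B, align 4] → 8; @8: a [2B, align 2] → 10; @10: d [1B, align 1] → 11; +5 pad (align 8); @16: g [8B, align 8] → 24; size 24, align 8
@0: y [8B, align 8] → 8
@8: target [1B, align 1] → 9
@9: team [1B, align 1] → 10
+6 pad (align 8)
@16: id [104B, align 8] → 120
@120: z [24B, align 8] → 144
@144: vx [4B, align 4] → 148
@148: score [4B, align 4] → 152
@152: cooldown [8B, align 8] → 160
size 160, align 8
array of 17: 17 × 160 = 2720

2720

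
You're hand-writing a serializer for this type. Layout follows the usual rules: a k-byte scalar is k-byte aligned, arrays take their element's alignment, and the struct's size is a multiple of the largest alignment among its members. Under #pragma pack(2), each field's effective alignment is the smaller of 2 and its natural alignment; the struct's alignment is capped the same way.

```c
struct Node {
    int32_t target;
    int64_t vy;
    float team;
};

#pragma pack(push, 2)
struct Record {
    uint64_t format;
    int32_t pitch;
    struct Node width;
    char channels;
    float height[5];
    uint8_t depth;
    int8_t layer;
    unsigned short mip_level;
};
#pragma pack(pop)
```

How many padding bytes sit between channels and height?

Node: target at 0 (size 4, align 4) → ends 4; pad 4 to align 8 for vy; vy at 8 (size 8, align 8) → ends 16; team at 16 (size 4, align 4) → ends 20; tail pad 4 to reach multiple of 8; total 24 bytes, alignment 8
format at 0 (size 8, align 2) → ends 8
pitch at 8 (size 4, align 2) → ends 12
width at 12 (size 24, align 2) → ends 36
channels at 36 (size 1, align 1) → ends 37
pad 1 to align 2 for height
height at 38 (size 20, align 2) → ends 58

1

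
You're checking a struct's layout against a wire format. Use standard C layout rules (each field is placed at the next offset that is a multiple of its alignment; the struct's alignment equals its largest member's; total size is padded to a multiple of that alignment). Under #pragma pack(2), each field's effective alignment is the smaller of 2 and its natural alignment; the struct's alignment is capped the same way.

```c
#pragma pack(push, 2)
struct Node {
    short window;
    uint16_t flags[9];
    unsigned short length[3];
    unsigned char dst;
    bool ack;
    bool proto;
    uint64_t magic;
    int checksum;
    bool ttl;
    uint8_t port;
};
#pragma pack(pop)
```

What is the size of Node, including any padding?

0..2  window  (2B, 2-aligned)
2..20  flags  (18B, 2-aligned)
20..26  length  (6B, 2-aligned)
26..27  dst  (1B, 1-aligned)
27..28  ack  (1B, 1-aligned)
28..29  proto  (1B, 1-aligned)
29..30  -- padding (1B)
30..38  magic  (8B, 2-aligned)
38..42  checksum  (4B, 2-aligned)
42..43  ttl  (1B, 1-aligned)
43..44  port  (1B, 1-aligned)
sizeof = 44, alignof = 2

44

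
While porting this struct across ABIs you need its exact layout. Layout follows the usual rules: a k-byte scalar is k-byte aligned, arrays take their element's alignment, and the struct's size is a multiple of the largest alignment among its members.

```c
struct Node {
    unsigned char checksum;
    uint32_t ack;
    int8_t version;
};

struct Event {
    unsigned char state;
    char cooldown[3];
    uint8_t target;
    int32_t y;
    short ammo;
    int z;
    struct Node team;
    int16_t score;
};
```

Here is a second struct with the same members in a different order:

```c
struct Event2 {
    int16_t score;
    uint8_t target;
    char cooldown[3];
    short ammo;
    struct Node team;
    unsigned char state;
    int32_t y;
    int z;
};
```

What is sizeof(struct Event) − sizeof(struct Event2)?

4

Node: 0..1  checksum  (1B, 1-aligned); 1..4  -- padding (3B); 4..8  ack  (4B, 4-aligned); 8..9  version  (1B, 1-aligned); 9..12  -- tail padding (3B); sizeof = 12, alignof = 4
0..1  state  (1B, 1-aligned)
1..4  cooldown  (3B, 1-aligned)
4..5  target  (1B, 1-aligned)
5..8  -- padding (3B)
8..12  y  (4B, 4-aligned)
12..14  ammo  (2B, 2-aligned)
14..16  -- padding (2B)
16..20  z  (4B, 4-aligned)
20..32  team  (12B, 4-aligned)
32..34  score  (2B, 2-aligned)
34..36  -- tail padding (2B)
sizeof = 36, alignof = 4
— Event2 —
0..2  score  (2B, 2-aligned)
2..3  target  (1B, 1-aligned)
3..6  cooldown  (3B, 1-aligned)
6..8  ammo  (2B, 2-aligned)
8..20  team  (12B, 4-aligned)
20..21  state  (1B, 1-aligned)
21..24  -- padding (3B)
24..28  y  (4B, 4-aligned)
28..32  z  (4B, 4-aligned)
sizeof = 32, alignof = 4
36 − 32 = 4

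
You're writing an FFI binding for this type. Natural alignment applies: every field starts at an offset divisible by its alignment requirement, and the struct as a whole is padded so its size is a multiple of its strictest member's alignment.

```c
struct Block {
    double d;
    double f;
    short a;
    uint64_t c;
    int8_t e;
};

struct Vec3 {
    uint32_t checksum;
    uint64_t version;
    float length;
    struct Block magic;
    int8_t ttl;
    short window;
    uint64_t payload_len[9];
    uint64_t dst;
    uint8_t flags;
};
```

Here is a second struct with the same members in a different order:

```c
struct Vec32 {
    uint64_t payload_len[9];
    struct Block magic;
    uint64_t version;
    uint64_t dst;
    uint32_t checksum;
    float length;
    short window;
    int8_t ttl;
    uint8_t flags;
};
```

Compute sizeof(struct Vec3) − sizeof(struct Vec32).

16

Block: d at 0 (size 8, align 8) → ends 8; f at 8 (size 8, align 8) → ends 16; a at 16 (size 2, align 2) → ends 18; pad 6 to align 8 for c; c at 24 (size 8, align 8) → ends 32; e at 32 (size 1, align 1) → ends 33; tail pad 7 to reach multiple of 8; total 40 bytes, alignment 8
checksum at 0 (size 4, align 4) → ends 4
pad 4 to align 8 for version
version at 8 (size 8, align 8) → ends 16
length at 16 (size 4, align 4) → ends 20
pad 4 to align 8 for magic
magic at 24 (size 40, align 8) → ends 64
ttl at 64 (size 1, align 1) → ends 65
pad 1 to align 2 for window
window at 66 (size 2, align 2) → ends 68
pad 4 to align 8 for payload_len
payload_len at 72 (size 72, align 8) → ends 144
dst at 144 (size 8, align 8) → ends 152
flags at 152 (size 1, align 1) → ends 153
tail pad 7 to reach multiple of 8
total 160 bytes, alignment 8
— Vec32 —
payload_len at 0 (size 72, align 8) → ends 72
magic at 72 (size 40, align 8) → ends 112
version at 112 (size 8, align 8) → ends 120
dst at 120 (size 8, align 8) → ends 128
checksum at 128 (size 4, align 4) → ends 132
length at 132 (size 4, align 4) → ends 136
window at 136 (size 2, align 2) → ends 138
ttl at 138 (size 1, align 1) → ends 139
flags at 139 (size 1, align 1) → ends 140
tail pad 4 to reach multiple of 8
total 144 bytes, alignment 8
160 − 144 = 16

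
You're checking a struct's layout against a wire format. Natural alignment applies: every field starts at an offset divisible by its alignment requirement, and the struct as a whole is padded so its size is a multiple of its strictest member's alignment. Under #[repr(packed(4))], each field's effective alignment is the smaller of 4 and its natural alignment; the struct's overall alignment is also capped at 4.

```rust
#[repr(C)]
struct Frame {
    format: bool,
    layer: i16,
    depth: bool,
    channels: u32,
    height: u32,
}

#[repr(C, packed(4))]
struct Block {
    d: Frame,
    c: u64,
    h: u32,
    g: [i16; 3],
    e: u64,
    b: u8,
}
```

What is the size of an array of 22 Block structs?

1056

Frame: @0: format [1B, align 1] → 1; +1 pad (align 2); @2: layer [2B, align 2] → 4; @4: depth [1B, align 1] → 5; +3 pad (align 4); @8: channels [4B, align 4] → 12; @12: height [4B, align 4] → 16; size 16, align 4
@0: d [16B, align 4] → 16
@16: c [8B, align 4] → 24
@24: h [4B, align 4] → 28
@28: g [6B, align 2] → 34
+2 pad (align 4)
@36: e [8B, align 4] → 44
@44: b [1B, align 1] → 45
+3 tail pad (align 4)
size 48, align 4
array of 22: 22 × 48 = 1056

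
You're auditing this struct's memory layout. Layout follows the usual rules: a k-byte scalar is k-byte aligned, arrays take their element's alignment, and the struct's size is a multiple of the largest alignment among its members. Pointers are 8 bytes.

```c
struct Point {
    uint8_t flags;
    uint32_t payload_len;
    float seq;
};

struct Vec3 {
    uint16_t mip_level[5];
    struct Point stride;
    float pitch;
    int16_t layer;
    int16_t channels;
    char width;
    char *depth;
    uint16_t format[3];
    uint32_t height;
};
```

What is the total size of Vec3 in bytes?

64 bytes

Point: flags at 0 (size 1, align 1) → ends 1; pad 3 to align 4 for payload_len; payload_len at 4 (size 4, align 4) → ends 8; seq at 8 (size 4, align 4) → ends 12; total 12 bytes, alignment 4
mip_level at 0 (size 10, align 2) → ends 10
pad 2 to align 4 for stride
stride at 12 (size 12, align 4) → ends 24
pitch at 24 (size 4, align 4) → ends 28
layer at 28 (size 2, align 2) → ends 30
channels at 30 (size 2, align 2) → ends 32
width at 32 (size 1, align 1) → ends 33
pad 7 to align 8 for depth
depth at 40 (size 8, align 8) → ends 48
format at 48 (size 6, align 2) → ends 54
pad 2 to align 4 for height
height at 56 (size 4, align 4) → ends 60
tail pad 4 to reach multiple of 8
total 64 bytes, alignment 8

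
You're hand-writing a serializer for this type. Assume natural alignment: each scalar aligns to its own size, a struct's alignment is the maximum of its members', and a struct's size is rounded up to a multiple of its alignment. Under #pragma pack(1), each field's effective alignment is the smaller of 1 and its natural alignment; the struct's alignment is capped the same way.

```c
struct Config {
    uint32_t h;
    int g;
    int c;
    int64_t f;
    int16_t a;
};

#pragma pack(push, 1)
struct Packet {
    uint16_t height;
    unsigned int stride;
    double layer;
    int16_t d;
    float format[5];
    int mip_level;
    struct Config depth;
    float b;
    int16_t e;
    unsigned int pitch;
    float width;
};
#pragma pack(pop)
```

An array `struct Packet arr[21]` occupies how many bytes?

1806

Config: h at 0 (size 4, align 4) → ends 4; g at 4 (size 4, align 4) → ends 8; c at 8 (size 4, align 4) → ends 12; pad 4 to align 8 for f; f at 16 (size 8, align 8) → ends 24; a at 24 (size 2, align 2) → ends 26; tail pad 6 to reach multiple of 8; total 32 bytes, alignment 8
height at 0 (size 2, align 1) → ends 2
stride at 2 (size 4, align 1) → ends 6
layer at 6 (size 8, align 1) → ends 14
d at 14 (size 2, align 1) → ends 16
format at 16 (size 20, align 1) → ends 36
mip_level at 36 (size 4, align 1) → ends 40
depth at 40 (size 32, align 1) → ends 72
b at 72 (size 4, align 1) → ends 76
e at 76 (size 2, align 1) → ends 78
pitch at 78 (size 4, align 1) → ends 82
width at 82 (size 4, align 1) → ends 86
total 86 bytes, alignment 1
array of 21: 21 × 86 = 1806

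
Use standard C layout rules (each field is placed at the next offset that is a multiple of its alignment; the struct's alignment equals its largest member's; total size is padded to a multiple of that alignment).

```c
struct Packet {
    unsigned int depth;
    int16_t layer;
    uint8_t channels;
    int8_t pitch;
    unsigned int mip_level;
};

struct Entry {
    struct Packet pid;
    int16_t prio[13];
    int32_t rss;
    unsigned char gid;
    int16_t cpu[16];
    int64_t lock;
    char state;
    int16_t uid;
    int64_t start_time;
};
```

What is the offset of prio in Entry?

Packet: @0: depth [4B, align 4] → 4; @4: layer [2B, align 2] → 6; @6: channels [1B, align 1] → 7; @7: pitch [1B, align 1] → 8; @8: mip_level [4B, align 4] → 12; size 12, align 4
@0: pid [12B, align 4] → 12
@12: prio [26B, align 2] → 38

12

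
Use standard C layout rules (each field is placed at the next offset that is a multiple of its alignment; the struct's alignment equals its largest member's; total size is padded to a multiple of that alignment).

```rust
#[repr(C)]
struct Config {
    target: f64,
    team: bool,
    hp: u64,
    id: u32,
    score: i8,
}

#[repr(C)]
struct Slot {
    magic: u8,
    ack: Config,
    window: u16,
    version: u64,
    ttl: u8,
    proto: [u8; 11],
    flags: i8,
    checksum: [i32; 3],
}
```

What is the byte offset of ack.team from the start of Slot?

Config: @0: target [8B, align 8] → 8; @8: team [1B, align 1] → 9; +7 pad (align 8); @16: hp [8B, align 8] → 24; @24: id [4B, align 4] → 28; @28: score [1B, align 1] → 29; +3 tail pad (align 8); size 32, align 8
@0: magic [1B, align 1] → 1
+7 pad (align 8)
@8: ack [32B, align 8] → 40
within Config: team at 8
8 + 8 = 16

16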